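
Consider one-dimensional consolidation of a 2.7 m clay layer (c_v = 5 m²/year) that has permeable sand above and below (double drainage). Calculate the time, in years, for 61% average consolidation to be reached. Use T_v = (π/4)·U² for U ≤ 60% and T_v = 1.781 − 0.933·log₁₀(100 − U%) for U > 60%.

t ≈ 0.108 years

Drainage path length: H_d = H/2 = 1.35 m (double drainage).
U > 60%: T_v = 1.781 − 0.933·log₁₀(100 − 61) = 0.29654.
t = T_v·H_d²/c_v = 0.29654×1.35²/5 = 0.1081 years.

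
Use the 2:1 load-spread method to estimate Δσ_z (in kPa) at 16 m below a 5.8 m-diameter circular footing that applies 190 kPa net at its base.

By the 2:1 method the load spreads at 1 horizontal : 2 vertical, so at depth z the loaded area has grown by z in each plan dimension:
Δσ ≈ qD²/(D+z)² = 190×5.8²/(5.8+16)² = 13.449 kPa

Δσ_z ≈ 13.4 kPa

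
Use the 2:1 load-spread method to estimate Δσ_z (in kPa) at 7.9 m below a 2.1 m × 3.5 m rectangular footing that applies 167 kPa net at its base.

Δσ_z ≈ 10.8 kPa

By the 2:1 method the load spreads at 1 horizontal : 2 vertical, so at depth z the loaded area has grown by z in each plan dimension:
Δσ = qBL/((B+z)(L+z)) = 167×2.1×3.5/((2.1+7.9)(3.5+7.9)) = 10.767 kPa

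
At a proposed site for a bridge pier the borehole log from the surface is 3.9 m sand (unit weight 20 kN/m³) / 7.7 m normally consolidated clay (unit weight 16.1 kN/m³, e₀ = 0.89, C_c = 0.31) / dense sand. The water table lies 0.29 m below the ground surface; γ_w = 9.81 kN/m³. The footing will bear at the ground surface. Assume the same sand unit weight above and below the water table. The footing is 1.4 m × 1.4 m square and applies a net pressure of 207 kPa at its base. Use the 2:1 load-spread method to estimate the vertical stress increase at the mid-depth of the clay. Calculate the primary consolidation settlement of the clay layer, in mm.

Mid-depth of clay below the ground surface: z = 3.9 + 7.7/2 = 7.75 m.
Total vertical stress at mid-clay: σ_v = 20×3.9 + 16.1×3.85 = 139.99 kPa.
Pore pressure: u = 9.81×(7.75 − 0.29) = 73.183 kPa.
Initial effective stress: σ'_0 = σ_v − u = 139.99 − 73.183 = 66.807 kPa.
Stress increase at mid-clay by the 2:1 spreading method:
Δσ = qBL/((B+z)(L+z)) = 207×1.4×1.4/((1.4+7.75)(1.4+7.75)) = 4.846 kPa
Final effective stress: σ'_f = σ'_0 + Δσ = 66.807 + 4.846 = 71.653 kPa.
Normally consolidated clay, so the full stress increment lies on the virgin compression line:
S_c = C_c·H/(1+e₀)·log₁₀(σ'_f/σ'_0) = 0.31×7.7/(1+0.89)×log₁₀(71.653/66.807)
    = 1.263 × 0.030412 = 0.03841 m

S_c ≈ 38.4 mm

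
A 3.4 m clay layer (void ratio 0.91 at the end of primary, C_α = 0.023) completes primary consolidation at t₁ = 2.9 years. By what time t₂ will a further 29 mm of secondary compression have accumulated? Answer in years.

S_s = C_α·H/(1+e_p)·log₁₀(t₂/t₁) ⇒ log₁₀(t₂/t₁) = S_s·(1+e_p)/(C_α·H).
log₁₀(t₂/t₁) = 0.029 × (1+0.91) / (0.023×3.4) = 0.7083
t₂ = t₁ × 10^0.7083 = 2.9 × 5.109 = 14.82 years

t₂ ≈ 14.8 years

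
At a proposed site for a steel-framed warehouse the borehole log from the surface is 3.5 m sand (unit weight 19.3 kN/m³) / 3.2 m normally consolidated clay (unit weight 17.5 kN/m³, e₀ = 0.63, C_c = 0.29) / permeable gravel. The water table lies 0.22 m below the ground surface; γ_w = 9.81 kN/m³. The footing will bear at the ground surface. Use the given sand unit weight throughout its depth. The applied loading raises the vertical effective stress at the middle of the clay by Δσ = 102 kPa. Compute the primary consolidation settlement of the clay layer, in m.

Mid-depth of clay below the ground surface: z = 3.5 + 3.2/2 = 5.1 m.
Total vertical stress at mid-clay: σ_v = 19.3×3.5 + 17.5×1.6 = 95.55 kPa.
Pore pressure: u = 9.81×(5.1 − 0.22) = 47.873 kPa.
Initial effective stress: σ'_0 = σ_v − u = 95.55 − 47.873 = 47.677 kPa.
Final effective stress: σ'_f = σ'_0 + Δσ = 47.677 + 102 = 149.68 kPa.
Normally consolidated clay, so the full stress increment lies on the virgin compression line:
S_c = C_c·H/(1+e₀)·log₁₀(σ'_f/σ'_0) = 0.29×3.2/(1+0.63)×log₁₀(149.68/47.677)
    = 0.56933 × 0.49685 = 0.2829 m

S_c ≈ 0.283 m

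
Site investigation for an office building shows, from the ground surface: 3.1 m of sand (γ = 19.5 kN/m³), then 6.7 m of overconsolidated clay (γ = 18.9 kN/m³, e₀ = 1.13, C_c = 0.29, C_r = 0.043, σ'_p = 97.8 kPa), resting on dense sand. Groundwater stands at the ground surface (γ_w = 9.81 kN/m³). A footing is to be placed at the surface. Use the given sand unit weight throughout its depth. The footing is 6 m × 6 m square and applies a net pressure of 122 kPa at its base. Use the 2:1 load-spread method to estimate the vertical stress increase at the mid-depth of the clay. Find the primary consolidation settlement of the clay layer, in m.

S_c ≈ 0.0226 m

Mid-depth of clay below the ground surface: z = 3.1 + 6.7/2 = 6.45 m.
Total vertical stress at mid-clay: σ_v = 19.5×3.1 + 18.9×3.35 = 123.77 kPa.
Pore pressure: u = 9.81×(6.45 − 0) = 63.275 kPa.
Initial effective stress: σ'_0 = σ_v − u = 123.77 − 63.275 = 60.495 kPa.
Stress increase at mid-clay by the 2:1 spreading method:
Δσ = qBL/((B+z)(L+z)) = 122×6×6/((6+6.45)(6+6.45)) = 28.335 kPa
Final effective stress: σ'_f = 60.495 + 28.335 = 88.83 kPa.
σ'_f = 88.83 ≤ σ'_p = 97.8 kPa, so the clay remains overconsolidated and only the recompression index applies:
S_c = C_r·H/(1+e₀)·log₁₀(σ'_f/σ'_0) = 0.043×6.7/2.13×log₁₀(88.83/60.495)
    = 0.13526 × 0.16684 = 0.02257 m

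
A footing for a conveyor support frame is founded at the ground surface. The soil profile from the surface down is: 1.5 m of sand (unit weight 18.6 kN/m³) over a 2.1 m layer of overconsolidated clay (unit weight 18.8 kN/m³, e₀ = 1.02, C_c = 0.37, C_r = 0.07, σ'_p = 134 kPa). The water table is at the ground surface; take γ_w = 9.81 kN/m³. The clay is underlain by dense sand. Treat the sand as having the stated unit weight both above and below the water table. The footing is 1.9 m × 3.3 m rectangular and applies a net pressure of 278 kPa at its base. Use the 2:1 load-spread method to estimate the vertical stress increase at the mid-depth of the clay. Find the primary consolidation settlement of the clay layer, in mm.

S_c ≈ 43.5 mm

Mid-depth of clay below the ground surface: z = 1.5 + 2.1/2 = 2.55 m.
Total vertical stress at mid-clay: σ_v = 18.6×1.5 + 18.8×1.05 = 47.64 kPa.
Pore pressure: u = 9.81×(2.55 − 0) = 25.015 kPa.
Initial effective stress: σ'_0 = σ_v − u = 47.64 − 25.015 = 22.625 kPa.
Stress increase at mid-clay by the 2:1 spreading method:
Δσ = qBL/((B+z)(L+z)) = 278×1.9×3.3/((1.9+2.55)(3.3+2.55)) = 66.957 kPa
Final effective stress: σ'_f = 22.625 + 66.957 = 89.582 kPa.
σ'_f = 89.582 ≤ σ'_p = 134 kPa, so the clay remains overconsolidated and only the recompression index applies:
S_c = C_r·H/(1+e₀)·log₁₀(σ'_f/σ'_0) = 0.07×2.1/2.02×log₁₀(89.582/22.625)
    = 0.072772 × 0.59763 = 0.04349 m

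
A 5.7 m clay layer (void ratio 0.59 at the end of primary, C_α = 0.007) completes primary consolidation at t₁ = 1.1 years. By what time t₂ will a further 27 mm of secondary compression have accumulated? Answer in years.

S_s = C_α·H/(1+e_p)·log₁₀(t₂/t₁) ⇒ log₁₀(t₂/t₁) = S_s·(1+e_p)/(C_α·H).
log₁₀(t₂/t₁) = 0.027 × (1+0.59) / (0.007×5.7) = 1.076
t₂ = t₁ × 10^1.076 = 1.1 × 11.91 = 13.1 years

t₂ ≈ 13.1 years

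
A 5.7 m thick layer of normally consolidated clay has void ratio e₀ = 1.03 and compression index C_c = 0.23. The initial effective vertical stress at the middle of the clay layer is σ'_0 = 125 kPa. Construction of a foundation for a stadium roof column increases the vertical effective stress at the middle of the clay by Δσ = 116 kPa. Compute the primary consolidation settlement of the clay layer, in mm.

S_c ≈ 184 mm

Final effective stress: σ'_f = σ'_0 + Δσ = 125 + 116 = 241 kPa.
Normally consolidated clay, so the full stress increment lies on the virgin compression line:
S_c = C_c·H/(1+e₀)·log₁₀(σ'_f/σ'_0) = 0.23×5.7/(1+1.03)×log₁₀(241/125)
    = 0.64581 × 0.28511 = 0.1841 m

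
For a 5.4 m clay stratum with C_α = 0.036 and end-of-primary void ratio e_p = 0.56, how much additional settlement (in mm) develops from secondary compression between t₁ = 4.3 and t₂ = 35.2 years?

S_s ≈ 114 mm

Secondary compression: S_s = C_α·H/(1+e_p)·log₁₀(t₂/t₁)
S_s = 0.036×5.4/(1+0.56)×log₁₀(35.2/4.3)
    = 0.1246 × 0.9131 = 0.1138 m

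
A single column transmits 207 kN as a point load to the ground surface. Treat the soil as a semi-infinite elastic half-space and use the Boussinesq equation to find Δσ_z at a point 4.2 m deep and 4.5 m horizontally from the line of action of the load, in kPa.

Boussinesq vertical stress below a point load on an elastic half-space:
Δσ_z = 3P/(2πz²) · [1 + (r/z)²]^(−5/2)
r/z = 4.5/4.2 = 1.0714; [1+(r/z)²]^(−5/2) = 0.14789.
Δσ_z = 3×207/(2π×4.2²) × 0.14789 = 5.6029 × 0.14789 = 0.8286 kPa

Δσ_z ≈ 0.829 kPa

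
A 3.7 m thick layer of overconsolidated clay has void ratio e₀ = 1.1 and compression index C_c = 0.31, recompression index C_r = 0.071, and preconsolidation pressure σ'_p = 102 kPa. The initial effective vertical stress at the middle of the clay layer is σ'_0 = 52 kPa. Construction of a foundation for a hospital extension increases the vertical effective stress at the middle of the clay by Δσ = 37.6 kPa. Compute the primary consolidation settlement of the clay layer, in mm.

Final effective stress: σ'_f = 52 + 37.6 = 89.6 kPa.
σ'_f = 89.6 ≤ σ'_p = 102 kPa, so the clay remains overconsolidated and only the recompression index applies:
S_c = C_r·H/(1+e₀)·log₁₀(σ'_f/σ'_0) = 0.071×3.7/2.1×log₁₀(89.6/52)
    = 0.12509 × 0.2363 = 0.02956 m

S_c ≈ 29.6 mm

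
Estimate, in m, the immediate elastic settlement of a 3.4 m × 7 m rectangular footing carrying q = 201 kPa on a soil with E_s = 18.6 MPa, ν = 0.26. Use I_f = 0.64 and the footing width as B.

S_e ≈ 0.0219 m

Immediate (elastic) settlement: S_e = q·B·(1−ν²)/E_s · I_f.
E_s = 18.6 MPa = 18600 kPa.
S_e = 201 × 3.4 × (1 − 0.26²) / 18600 × 0.64
    = 201 × 3.4 × 0.9324 / 18600 × 0.64
    = 0.02193 m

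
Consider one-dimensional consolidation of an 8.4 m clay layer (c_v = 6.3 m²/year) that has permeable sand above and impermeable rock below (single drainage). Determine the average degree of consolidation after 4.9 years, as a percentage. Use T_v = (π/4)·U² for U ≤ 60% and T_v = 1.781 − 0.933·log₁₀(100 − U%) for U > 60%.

U ≈ 72.5 %

Drainage path length: H_d = H = 8.4 m (single drainage).
T_v = c_v·t/H_d² = 6.3×4.9/8.4² = 0.4375.
T_v = 0.4375 corresponds to the U > 60% branch:
U = 1 − 10^((1.781 − T_v)/0.933)/100 = 0.7246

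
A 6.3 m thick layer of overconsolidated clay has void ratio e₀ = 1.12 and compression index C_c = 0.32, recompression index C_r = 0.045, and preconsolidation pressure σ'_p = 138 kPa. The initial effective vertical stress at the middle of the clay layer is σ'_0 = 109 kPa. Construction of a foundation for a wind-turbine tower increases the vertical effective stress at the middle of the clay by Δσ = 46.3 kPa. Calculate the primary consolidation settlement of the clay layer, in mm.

Final effective stress: σ'_f = 109 + 46.3 = 155.3 kPa.
σ'_f = 155.3 > σ'_p = 138 kPa, so the stress path crosses the preconsolidation pressure — recompression up to σ'_p, then virgin compression beyond:
S_c = H/(1+e₀)·[C_r·log₁₀(σ'_p/σ'_0) + C_c·log₁₀(σ'_f/σ'_p)]
    = 6.3/2.12 × [0.045×log₁₀(138/109) + 0.32×log₁₀(155.3/138)]
    = 2.9717 × [0.0046104 + 0.016414] = 0.06248 m

S_c ≈ 62.5 mm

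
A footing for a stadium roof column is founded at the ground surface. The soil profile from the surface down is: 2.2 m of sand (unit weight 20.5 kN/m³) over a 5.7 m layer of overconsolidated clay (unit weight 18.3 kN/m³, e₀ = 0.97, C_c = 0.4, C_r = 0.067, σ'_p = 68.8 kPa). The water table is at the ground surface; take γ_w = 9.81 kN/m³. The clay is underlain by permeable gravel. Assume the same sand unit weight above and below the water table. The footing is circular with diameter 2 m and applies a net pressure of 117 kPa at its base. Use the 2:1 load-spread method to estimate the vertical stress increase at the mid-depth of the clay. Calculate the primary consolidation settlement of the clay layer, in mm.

Mid-depth of clay below the ground surface: z = 2.2 + 5.7/2 = 5.05 m.
Total vertical stress at mid-clay: σ_v = 20.5×2.2 + 18.3×2.85 = 97.255 kPa.
Pore pressure: u = 9.81×(5.05 − 0) = 49.541 kPa.
Initial effective stress: σ'_0 = σ_v − u = 97.255 − 49.541 = 47.714 kPa.
Stress increase at mid-clay by the 2:1 spreading method:
Δσ ≈ qD²/(D+z)² = 117×2²/(2+5.05)² = 9.416 kPa
Final effective stress: σ'_f = 47.714 + 9.416 = 57.13 kPa.
σ'_f = 57.13 ≤ σ'_p = 68.8 kPa, so the clay remains overconsolidated and only the recompression index applies:
S_c = C_r·H/(1+e₀)·log₁₀(σ'_f/σ'_0) = 0.067×5.7/1.97×log₁₀(57.13/47.714)
    = 0.19386 × 0.078218 = 0.01516 m

S_c ≈ 15.2 mm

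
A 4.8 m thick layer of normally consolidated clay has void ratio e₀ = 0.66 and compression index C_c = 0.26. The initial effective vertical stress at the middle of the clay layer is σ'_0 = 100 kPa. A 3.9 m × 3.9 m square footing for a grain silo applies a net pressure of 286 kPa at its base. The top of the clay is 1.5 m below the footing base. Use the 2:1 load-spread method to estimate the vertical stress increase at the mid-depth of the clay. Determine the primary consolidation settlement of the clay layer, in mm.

Mid-depth of clay below the footing base: z = 1.5 + 4.8/2 = 3.9 m.
Stress increase at mid-clay by the 2:1 spreading method:
Δσ = qBL/((B+z)(L+z)) = 286×3.9×3.9/((3.9+3.9)(3.9+3.9)) = 71.5 kPa
Final effective stress: σ'_f = σ'_0 + Δσ = 100 + 71.5 = 171.5 kPa.
Normally consolidated clay, so the full stress increment lies on the virgin compression line:
S_c = C_c·H/(1+e₀)·log₁₀(σ'_f/σ'_0) = 0.26×4.8/(1+0.66)×log₁₀(171.5/100)
    = 0.75181 × 0.23426 = 0.1761 m

S_c ≈ 176 mm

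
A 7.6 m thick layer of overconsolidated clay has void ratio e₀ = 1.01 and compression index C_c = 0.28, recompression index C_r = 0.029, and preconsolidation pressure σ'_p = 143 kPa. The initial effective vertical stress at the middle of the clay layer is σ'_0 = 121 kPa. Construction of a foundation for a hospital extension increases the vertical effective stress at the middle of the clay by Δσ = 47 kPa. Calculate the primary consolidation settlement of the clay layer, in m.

S_c ≈ 0.082 m

Final effective stress: σ'_f = 121 + 47 = 168 kPa.
σ'_f = 168 > σ'_p = 143 kPa, so the stress path crosses the preconsolidation pressure — recompression up to σ'_p, then virgin compression beyond:
S_c = H/(1+e₀)·[C_r·log₁₀(σ'_p/σ'_0) + C_c·log₁₀(σ'_f/σ'_p)]
    = 7.6/2.01 × [0.029×log₁₀(143/121) + 0.28×log₁₀(168/143)]
    = 3.7811 × [0.002104 + 0.019593] = 0.08204 m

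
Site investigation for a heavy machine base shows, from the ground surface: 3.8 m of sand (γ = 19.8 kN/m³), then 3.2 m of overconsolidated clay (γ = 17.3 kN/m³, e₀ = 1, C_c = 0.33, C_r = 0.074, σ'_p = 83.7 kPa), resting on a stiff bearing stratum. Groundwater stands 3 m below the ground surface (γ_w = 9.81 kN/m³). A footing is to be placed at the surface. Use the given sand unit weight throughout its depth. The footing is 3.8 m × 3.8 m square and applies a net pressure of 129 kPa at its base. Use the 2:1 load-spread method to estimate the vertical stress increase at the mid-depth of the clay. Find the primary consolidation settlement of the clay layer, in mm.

S_c ≈ 46.7 mm

Mid-depth of clay below the ground surface: z = 3.8 + 3.2/2 = 5.4 m.
Total vertical stress at mid-clay: σ_v = 19.8×3.8 + 17.3×1.6 = 102.92 kPa.
Pore pressure: u = 9.81×(5.4 − 3) = 23.544 kPa.
Initial effective stress: σ'_0 = σ_v − u = 102.92 − 23.544 = 79.376 kPa.
Stress increase at mid-clay by the 2:1 spreading method:
Δσ = qBL/((B+z)(L+z)) = 129×3.8×3.8/((3.8+5.4)(3.8+5.4)) = 22.008 kPa
Final effective stress: σ'_f = 79.376 + 22.008 = 101.38 kPa.
σ'_f = 101.38 > σ'_p = 83.7 kPa, so the stress path crosses the preconsolidation pressure — recompression up to σ'_p, then virgin compression beyond:
S_c = H/(1+e₀)·[C_r·log₁₀(σ'_p/σ'_0) + C_c·log₁₀(σ'_f/σ'_p)]
    = 3.2/2 × [0.074×log₁₀(83.7/79.376) + 0.33×log₁₀(101.38/83.7)]
    = 1.6 × [0.0017047 + 0.027465] = 0.04667 m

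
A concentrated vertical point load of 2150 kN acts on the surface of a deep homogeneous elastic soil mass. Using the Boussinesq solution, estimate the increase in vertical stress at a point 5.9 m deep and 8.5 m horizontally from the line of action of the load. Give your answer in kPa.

Boussinesq vertical stress below a point load on an elastic half-space:
Δσ_z = 3P/(2πz²) · [1 + (r/z)²]^(−5/2)
r/z = 8.5/5.9 = 1.4407; [1+(r/z)²]^(−5/2) = 0.060283.
Δσ_z = 3×2150/(2π×5.9²) × 0.060283 = 29.49 × 0.060283 = 1.778 kPa

Δσ_z ≈ 1.78 kPa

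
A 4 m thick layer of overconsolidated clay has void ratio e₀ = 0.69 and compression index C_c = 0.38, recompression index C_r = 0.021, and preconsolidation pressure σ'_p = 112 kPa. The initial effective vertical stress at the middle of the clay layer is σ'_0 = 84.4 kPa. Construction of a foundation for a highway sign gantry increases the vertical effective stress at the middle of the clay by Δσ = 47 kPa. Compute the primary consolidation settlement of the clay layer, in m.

S_c ≈ 0.0685 m

Final effective stress: σ'_f = 84.4 + 47 = 131.4 kPa.
σ'_f = 131.4 > σ'_p = 112 kPa, so the stress path crosses the preconsolidation pressure — recompression up to σ'_p, then virgin compression beyond:
S_c = H/(1+e₀)·[C_r·log₁₀(σ'_p/σ'_0) + C_c·log₁₀(σ'_f/σ'_p)]
    = 4/1.69 × [0.021×log₁₀(112/84.4) + 0.38×log₁₀(131.4/112)]
    = 2.3669 × [0.0025804 + 0.026363] = 0.06851 m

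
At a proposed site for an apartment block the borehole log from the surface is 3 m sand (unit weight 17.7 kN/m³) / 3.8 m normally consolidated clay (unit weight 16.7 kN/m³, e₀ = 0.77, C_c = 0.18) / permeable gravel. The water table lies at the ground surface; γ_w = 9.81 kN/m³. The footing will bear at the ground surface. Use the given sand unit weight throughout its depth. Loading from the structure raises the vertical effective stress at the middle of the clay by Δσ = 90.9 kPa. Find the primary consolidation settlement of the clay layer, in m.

S_c ≈ 0.209 m

Mid-depth of clay below the ground surface: z = 3 + 3.8/2 = 4.9 m.
Total vertical stress at mid-clay: σ_v = 17.7×3 + 16.7×1.9 = 84.83 kPa.
Pore pressure: u = 9.81×(4.9 − 0) = 48.069 kPa.
Initial effective stress: σ'_0 = σ_v − u = 84.83 − 48.069 = 36.761 kPa.
Final effective stress: σ'_f = σ'_0 + Δσ = 36.761 + 90.9 = 127.66 kPa.
Normally consolidated clay, so the full stress increment lies on the virgin compression line:
S_c = C_c·H/(1+e₀)·log₁₀(σ'_f/σ'_0) = 0.18×3.8/(1+0.77)×log₁₀(127.66/36.761)
    = 0.38644 × 0.54067 = 0.2089 m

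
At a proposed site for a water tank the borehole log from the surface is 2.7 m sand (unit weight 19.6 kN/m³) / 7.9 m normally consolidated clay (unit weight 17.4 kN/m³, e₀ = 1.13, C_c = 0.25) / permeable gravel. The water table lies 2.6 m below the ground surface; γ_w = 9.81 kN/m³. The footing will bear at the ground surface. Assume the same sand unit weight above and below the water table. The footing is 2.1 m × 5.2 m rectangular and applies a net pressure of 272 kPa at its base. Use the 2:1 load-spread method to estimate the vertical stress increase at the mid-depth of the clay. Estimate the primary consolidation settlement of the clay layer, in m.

Mid-depth of clay below the ground surface: z = 2.7 + 7.9/2 = 6.65 m.
Total vertical stress at mid-clay: σ_v = 19.6×2.7 + 17.4×3.95 = 121.65 kPa.
Pore pressure: u = 9.81×(6.65 − 2.6) = 39.73 kPa.
Initial effective stress: σ'_0 = σ_v − u = 121.65 − 39.73 = 81.92 kPa.
Stress increase at mid-clay by the 2:1 spreading method:
Δσ = qBL/((B+z)(L+z)) = 272×2.1×5.2/((2.1+6.65)(5.2+6.65)) = 28.646 kPa
Final effective stress: σ'_f = σ'_0 + Δσ = 81.92 + 28.646 = 110.57 kPa.
Normally consolidated clay, so the full stress increment lies on the virgin compression line:
S_c = C_c·H/(1+e₀)·log₁₀(σ'_f/σ'_0) = 0.25×7.9/(1+1.13)×log₁₀(110.57/81.92)
    = 0.92723 × 0.13025 = 0.1208 m

S_c ≈ 0.121 m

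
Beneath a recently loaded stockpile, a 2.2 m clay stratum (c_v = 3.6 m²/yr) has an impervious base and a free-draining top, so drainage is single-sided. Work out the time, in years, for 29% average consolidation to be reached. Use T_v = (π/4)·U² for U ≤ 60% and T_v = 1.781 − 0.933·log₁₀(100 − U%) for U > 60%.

t ≈ 0.0888 years

Drainage path length: H_d = H = 2.2 m (single drainage).
U ≤ 60%: T_v = (π/4)·U² = (π/4)×0.29² = 0.066052.
t = T_v·H_d²/c_v = 0.066052×2.2²/3.6 = 0.0888 years.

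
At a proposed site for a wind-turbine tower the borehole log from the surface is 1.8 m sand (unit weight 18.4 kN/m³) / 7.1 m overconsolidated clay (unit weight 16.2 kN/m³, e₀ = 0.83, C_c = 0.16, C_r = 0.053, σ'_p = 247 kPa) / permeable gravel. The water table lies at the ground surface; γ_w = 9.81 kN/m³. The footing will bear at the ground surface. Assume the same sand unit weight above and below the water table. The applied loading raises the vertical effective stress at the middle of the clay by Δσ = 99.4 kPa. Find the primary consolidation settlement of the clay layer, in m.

S_c ≈ 0.115 m

Mid-depth of clay below the ground surface: z = 1.8 + 7.1/2 = 5.35 m.
Total vertical stress at mid-clay: σ_v = 18.4×1.8 + 16.2×3.55 = 90.63 kPa.
Pore pressure: u = 9.81×(5.35 − 0) = 52.483 kPa.
Initial effective stress: σ'_0 = σ_v − u = 90.63 − 52.483 = 38.147 kPa.
Final effective stress: σ'_f = 38.147 + 99.4 = 137.55 kPa.
σ'_f = 137.55 ≤ σ'_p = 247 kPa, so the clay remains overconsolidated and only the recompression index applies:
S_c = C_r·H/(1+e₀)·log₁₀(σ'_f/σ'_0) = 0.053×7.1/1.83×log₁₀(137.55/38.147)
    = 0.20563 × 0.557 = 0.1145 m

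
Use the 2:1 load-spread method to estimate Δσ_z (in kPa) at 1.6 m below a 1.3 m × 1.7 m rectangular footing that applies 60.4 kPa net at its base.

Δσ_z ≈ 13.9 kPa

By the 2:1 method the load spreads at 1 horizontal : 2 vertical, so at depth z the loaded area has grown by z in each plan dimension:
Δσ = qBL/((B+z)(L+z)) = 60.4×1.3×1.7/((1.3+1.6)(1.7+1.6)) = 13.948 kPa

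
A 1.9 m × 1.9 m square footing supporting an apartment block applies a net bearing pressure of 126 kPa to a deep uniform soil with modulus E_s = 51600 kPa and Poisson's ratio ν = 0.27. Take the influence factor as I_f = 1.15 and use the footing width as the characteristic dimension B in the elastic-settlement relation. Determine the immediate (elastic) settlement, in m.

Immediate (elastic) settlement: S_e = q·B·(1−ν²)/E_s · I_f.
S_e = 126 × 1.9 × (1 − 0.27²) / 51600 × 1.15
    = 126 × 1.9 × 0.9271 / 51600 × 1.15
    = 0.004947 m

S_e ≈ 0.00495 m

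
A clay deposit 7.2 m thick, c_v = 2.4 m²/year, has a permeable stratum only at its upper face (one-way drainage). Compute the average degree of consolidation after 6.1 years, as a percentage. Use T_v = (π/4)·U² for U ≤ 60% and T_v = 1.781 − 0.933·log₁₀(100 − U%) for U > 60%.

U ≈ 60 %

Drainage path length: H_d = H = 7.2 m (single drainage).
T_v = c_v·t/H_d² = 2.4×6.1/7.2² = 0.28241.
T_v = 0.28241 corresponds to the U ≤ 60% branch:
U = √(4T_v/π) = 0.5996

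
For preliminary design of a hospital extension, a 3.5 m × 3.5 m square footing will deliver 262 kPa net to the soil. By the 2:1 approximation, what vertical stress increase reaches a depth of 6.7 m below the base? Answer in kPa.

Δσ_z ≈ 30.8 kPa

By the 2:1 method the load spreads at 1 horizontal : 2 vertical, so at depth z the loaded area has grown by z in each plan dimension:
Δσ = qBL/((B+z)(L+z)) = 262×3.5×3.5/((3.5+6.7)(3.5+6.7)) = 30.849 kPa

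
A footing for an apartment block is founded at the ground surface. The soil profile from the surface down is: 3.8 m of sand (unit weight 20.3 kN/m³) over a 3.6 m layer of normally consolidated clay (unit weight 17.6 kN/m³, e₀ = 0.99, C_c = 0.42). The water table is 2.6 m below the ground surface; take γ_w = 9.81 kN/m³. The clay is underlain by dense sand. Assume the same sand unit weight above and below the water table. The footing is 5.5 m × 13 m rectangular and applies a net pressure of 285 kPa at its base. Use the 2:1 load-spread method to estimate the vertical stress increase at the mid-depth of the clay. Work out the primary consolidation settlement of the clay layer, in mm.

Mid-depth of clay below the ground surface: z = 3.8 + 3.6/2 = 5.6 m.
Total vertical stress at mid-clay: σ_v = 20.3×3.8 + 17.6×1.8 = 108.82 kPa.
Pore pressure: u = 9.81×(5.6 − 2.6) = 29.43 kPa.
Initial effective stress: σ'_0 = σ_v − u = 108.82 − 29.43 = 79.39 kPa.
Stress increase at mid-clay by the 2:1 spreading method:
Δσ = qBL/((B+z)(L+z)) = 285×5.5×13/((5.5+5.6)(13+5.6)) = 98.7 kPa
Final effective stress: σ'_f = σ'_0 + Δσ = 79.39 + 98.7 = 178.09 kPa.
Normally consolidated clay, so the full stress increment lies on the virgin compression line:
S_c = C_c·H/(1+e₀)·log₁₀(σ'_f/σ'_0) = 0.42×3.6/(1+0.99)×log₁₀(178.09/79.39)
    = 0.7598 × 0.35087 = 0.2666 m

S_c ≈ 267 mm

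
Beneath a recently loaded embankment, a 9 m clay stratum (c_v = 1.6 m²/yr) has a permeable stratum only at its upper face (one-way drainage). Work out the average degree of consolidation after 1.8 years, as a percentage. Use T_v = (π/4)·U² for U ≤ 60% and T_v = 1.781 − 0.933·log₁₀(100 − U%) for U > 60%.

U ≈ 21.3 %

Drainage path length: H_d = H = 9 m (single drainage).
T_v = c_v·t/H_d² = 1.6×1.8/9² = 0.035556.
T_v = 0.035556 corresponds to the U ≤ 60% branch:
U = √(4T_v/π) = 0.2128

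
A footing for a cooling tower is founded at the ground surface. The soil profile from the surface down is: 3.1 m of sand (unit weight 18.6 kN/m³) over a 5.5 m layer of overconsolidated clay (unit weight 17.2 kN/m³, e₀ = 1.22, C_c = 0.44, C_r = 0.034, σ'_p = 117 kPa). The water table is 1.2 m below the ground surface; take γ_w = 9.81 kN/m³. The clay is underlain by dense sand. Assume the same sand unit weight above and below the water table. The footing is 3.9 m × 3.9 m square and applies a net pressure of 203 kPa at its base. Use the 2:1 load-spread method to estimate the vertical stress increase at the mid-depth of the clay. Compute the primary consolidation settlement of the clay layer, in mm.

Mid-depth of clay below the ground surface: z = 3.1 + 5.5/2 = 5.85 m.
Total vertical stress at mid-clay: σ_v = 18.6×3.1 + 17.2×2.75 = 104.96 kPa.
Pore pressure: u = 9.81×(5.85 − 1.2) = 45.617 kPa.
Initial effective stress: σ'_0 = σ_v − u = 104.96 − 45.617 = 59.343 kPa.
Stress increase at mid-clay by the 2:1 spreading method:
Δσ = qBL/((B+z)(L+z)) = 203×3.9×3.9/((3.9+5.85)(3.9+5.85)) = 32.48 kPa
Final effective stress: σ'_f = 59.343 + 32.48 = 91.823 kPa.
σ'_f = 91.823 ≤ σ'_p = 117 kPa, so the clay remains overconsolidated and only the recompression index applies:
S_c = C_r·H/(1+e₀)·log₁₀(σ'_f/σ'_0) = 0.034×5.5/2.22×log₁₀(91.823/59.343)
    = 0.084235 × 0.18958 = 0.01597 m

S_c ≈ 16 mm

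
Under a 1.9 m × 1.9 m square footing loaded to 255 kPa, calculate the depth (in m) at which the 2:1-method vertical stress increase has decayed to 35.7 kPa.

z ≈ 3.18 m

2:1 spreading — at depth z the loaded area has grown by z in each plan dimension:
qB²/(B+z)² = Δσ_z ⇒ z = B(√(q/Δσ_z) − 1) = 1.9×(√(255/35.7) − 1) = 3.178 m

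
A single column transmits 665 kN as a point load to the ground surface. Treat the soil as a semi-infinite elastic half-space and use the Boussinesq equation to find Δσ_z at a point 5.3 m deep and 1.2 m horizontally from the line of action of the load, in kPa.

Δσ_z ≈ 9.98 kPa

Boussinesq vertical stress below a point load on an elastic half-space:
Δσ_z = 3P/(2πz²) · [1 + (r/z)²]^(−5/2)
r/z = 1.2/5.3 = 0.22642; [1+(r/z)²]^(−5/2) = 0.88251.
Δσ_z = 3×665/(2π×5.3²) × 0.88251 = 11.303 × 0.88251 = 9.975 kPa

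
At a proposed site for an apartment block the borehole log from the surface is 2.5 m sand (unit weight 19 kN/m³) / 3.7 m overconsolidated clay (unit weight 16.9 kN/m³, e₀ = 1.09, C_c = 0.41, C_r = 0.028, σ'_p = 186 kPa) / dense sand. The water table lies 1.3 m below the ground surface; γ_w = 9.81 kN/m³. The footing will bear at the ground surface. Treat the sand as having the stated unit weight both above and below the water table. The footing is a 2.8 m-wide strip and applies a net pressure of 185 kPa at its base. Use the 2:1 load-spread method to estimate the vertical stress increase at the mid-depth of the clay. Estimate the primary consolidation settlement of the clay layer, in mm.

S_c ≈ 19.6 mm

Mid-depth of clay below the ground surface: z = 2.5 + 3.7/2 = 4.35 m.
Total vertical stress at mid-clay: σ_v = 19×2.5 + 16.9×1.85 = 78.765 kPa.
Pore pressure: u = 9.81×(4.35 − 1.3) = 29.921 kPa.
Initial effective stress: σ'_0 = σ_v − u = 78.765 − 29.921 = 48.844 kPa.
Stress increase at mid-clay by the 2:1 spreading method:
Δσ = qB/(B+z) = 185×2.8/(2.8+4.35) = 72.448 kPa
Final effective stress: σ'_f = 48.844 + 72.448 = 121.29 kPa.
σ'_f = 121.29 ≤ σ'_p = 186 kPa, so the clay remains overconsolidated and only the recompression index applies:
S_c = C_r·H/(1+e₀)·log₁₀(σ'_f/σ'_0) = 0.028×3.7/2.09×log₁₀(121.29/48.844)
    = 0.049568 × 0.39501 = 0.01958 m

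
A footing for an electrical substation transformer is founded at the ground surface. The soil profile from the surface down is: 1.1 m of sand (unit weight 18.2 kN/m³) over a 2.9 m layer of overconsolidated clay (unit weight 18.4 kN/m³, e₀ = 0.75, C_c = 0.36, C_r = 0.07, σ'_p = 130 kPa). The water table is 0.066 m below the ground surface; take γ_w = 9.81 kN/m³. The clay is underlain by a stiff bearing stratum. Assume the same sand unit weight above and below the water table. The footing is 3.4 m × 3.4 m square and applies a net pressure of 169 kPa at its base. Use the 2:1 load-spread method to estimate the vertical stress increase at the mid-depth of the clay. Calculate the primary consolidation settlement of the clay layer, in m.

Mid-depth of clay below the ground surface: z = 1.1 + 2.9/2 = 2.55 m.
Total vertical stress at mid-clay: σ_v = 18.2×1.1 + 18.4×1.45 = 46.7 kPa.
Pore pressure: u = 9.81×(2.55 − 0.066) = 24.368 kPa.
Initial effective stress: σ'_0 = σ_v − u = 46.7 − 24.368 = 22.332 kPa.
Stress increase at mid-clay by the 2:1 spreading method:
Δσ = qBL/((B+z)(L+z)) = 169×3.4×3.4/((3.4+2.55)(3.4+2.55)) = 55.184 kPa
Final effective stress: σ'_f = 22.332 + 55.184 = 77.516 kPa.
σ'_f = 77.516 ≤ σ'_p = 130 kPa, so the clay remains overconsolidated and only the recompression index applies:
S_c = C_r·H/(1+e₀)·log₁₀(σ'_f/σ'_0) = 0.07×2.9/1.75×log₁₀(77.516/22.332)
    = 0.116 × 0.54046 = 0.06269 m

S_c ≈ 0.0627 m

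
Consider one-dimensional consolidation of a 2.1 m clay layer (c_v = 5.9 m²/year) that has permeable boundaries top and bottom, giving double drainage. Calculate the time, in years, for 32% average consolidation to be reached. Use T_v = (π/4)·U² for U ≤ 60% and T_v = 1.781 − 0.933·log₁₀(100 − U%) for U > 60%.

t ≈ 0.015 years

Drainage path length: H_d = H/2 = 1.05 m (double drainage).
U ≤ 60%: T_v = (π/4)·U² = (π/4)×0.32² = 0.080425.
t = T_v·H_d²/c_v = 0.080425×1.05²/5.9 = 0.01503 years.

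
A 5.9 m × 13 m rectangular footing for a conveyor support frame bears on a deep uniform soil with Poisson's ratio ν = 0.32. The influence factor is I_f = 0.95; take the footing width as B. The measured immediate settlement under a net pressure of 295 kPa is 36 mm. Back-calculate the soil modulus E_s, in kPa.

S_e = q·B·(1−ν²)/E_s · I_f  ⇒  E_s = q·B·(1−ν²)·I_f / S_e.
E_s = 295 × 5.9 × 0.8976 × 0.95 / 0.036 = 41230 kPa

E_s ≈ 41200 kPa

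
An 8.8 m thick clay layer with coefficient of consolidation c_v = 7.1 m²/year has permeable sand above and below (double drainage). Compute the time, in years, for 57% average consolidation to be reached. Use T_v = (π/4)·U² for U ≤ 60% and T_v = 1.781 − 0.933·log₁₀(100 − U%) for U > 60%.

t ≈ 0.696 years

Drainage path length: H_d = H/2 = 4.4 m (double drainage).
U ≤ 60%: T_v = (π/4)·U² = (π/4)×0.57² = 0.25518.
t = T_v·H_d²/c_v = 0.25518×4.4²/7.1 = 0.6958 years.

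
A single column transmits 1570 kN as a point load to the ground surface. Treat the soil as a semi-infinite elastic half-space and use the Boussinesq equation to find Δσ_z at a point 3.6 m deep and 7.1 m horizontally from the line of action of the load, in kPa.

Δσ_z ≈ 1.09 kPa

Boussinesq vertical stress below a point load on an elastic half-space:
Δσ_z = 3P/(2πz²) · [1 + (r/z)²]^(−5/2)
r/z = 7.1/3.6 = 1.9722; [1+(r/z)²]^(−5/2) = 0.018915.
Δσ_z = 3×1570/(2π×3.6²) × 0.018915 = 57.841 × 0.018915 = 1.094 kPa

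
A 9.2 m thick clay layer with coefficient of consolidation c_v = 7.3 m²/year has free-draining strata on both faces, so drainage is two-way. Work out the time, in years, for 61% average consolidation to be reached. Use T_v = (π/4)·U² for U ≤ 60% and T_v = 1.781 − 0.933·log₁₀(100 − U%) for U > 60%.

Drainage path length: H_d = H/2 = 4.6 m (double drainage).
U > 60%: T_v = 1.781 − 0.933·log₁₀(100 − 61) = 0.29654.
t = T_v·H_d²/c_v = 0.29654×4.6²/7.3 = 0.8596 years.

t ≈ 0.86 years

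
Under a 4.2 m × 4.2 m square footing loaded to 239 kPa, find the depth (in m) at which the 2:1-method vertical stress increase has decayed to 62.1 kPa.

z ≈ 4.04 m

2:1 spreading — at depth z the loaded area has grown by z in each plan dimension:
qB²/(B+z)² = Δσ_z ⇒ z = B(√(q/Δσ_z) − 1) = 4.2×(√(239/62.1) − 1) = 4.04 m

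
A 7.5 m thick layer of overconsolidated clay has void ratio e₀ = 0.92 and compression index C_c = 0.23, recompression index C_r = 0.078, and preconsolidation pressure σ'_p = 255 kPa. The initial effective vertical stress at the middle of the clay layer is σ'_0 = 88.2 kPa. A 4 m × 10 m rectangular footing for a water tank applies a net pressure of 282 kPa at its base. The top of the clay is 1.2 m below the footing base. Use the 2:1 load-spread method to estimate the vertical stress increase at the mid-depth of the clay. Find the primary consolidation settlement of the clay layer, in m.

Mid-depth of clay below the footing base: z = 1.2 + 7.5/2 = 4.95 m.
Stress increase at mid-clay by the 2:1 spreading method:
Δσ = qBL/((B+z)(L+z)) = 282×4×10/((4+4.95)(10+4.95)) = 84.303 kPa
Final effective stress: σ'_f = 88.2 + 84.303 = 172.5 kPa.
σ'_f = 172.5 ≤ σ'_p = 255 kPa, so the clay remains overconsolidated and only the recompression index applies:
S_c = C_r·H/(1+e₀)·log₁₀(σ'_f/σ'_0) = 0.078×7.5/1.92×log₁₀(172.5/88.2)
    = 0.30468 × 0.29132 = 0.08876 m

S_c ≈ 0.0888 m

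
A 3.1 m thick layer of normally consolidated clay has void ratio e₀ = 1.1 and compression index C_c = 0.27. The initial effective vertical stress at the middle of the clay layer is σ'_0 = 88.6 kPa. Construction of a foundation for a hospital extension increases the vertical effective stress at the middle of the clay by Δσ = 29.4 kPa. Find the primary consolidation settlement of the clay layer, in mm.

S_c ≈ 49.6 mm

Final effective stress: σ'_f = σ'_0 + Δσ = 88.6 + 29.4 = 118 kPa.
Normally consolidated clay, so the full stress increment lies on the virgin compression line:
S_c = C_c·H/(1+e₀)·log₁₀(σ'_f/σ'_0) = 0.27×3.1/(1+1.1)×log₁₀(118/88.6)
    = 0.39857 × 0.12445 = 0.0496 m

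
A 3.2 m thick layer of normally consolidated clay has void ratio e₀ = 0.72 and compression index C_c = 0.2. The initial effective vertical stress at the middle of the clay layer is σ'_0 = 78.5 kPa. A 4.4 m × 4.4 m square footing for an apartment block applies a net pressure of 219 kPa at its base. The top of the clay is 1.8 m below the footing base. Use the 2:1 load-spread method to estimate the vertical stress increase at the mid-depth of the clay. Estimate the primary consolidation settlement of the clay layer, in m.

Mid-depth of clay below the footing base: z = 1.8 + 3.2/2 = 3.4 m.
Stress increase at mid-clay by the 2:1 spreading method:
Δσ = qBL/((B+z)(L+z)) = 219×4.4×4.4/((4.4+3.4)(4.4+3.4)) = 69.688 kPa
Final effective stress: σ'_f = σ'_0 + Δσ = 78.5 + 69.688 = 148.19 kPa.
Normally consolidated clay, so the full stress increment lies on the virgin compression line:
S_c = C_c·H/(1+e₀)·log₁₀(σ'_f/σ'_0) = 0.2×3.2/(1+0.72)×log₁₀(148.19/78.5)
    = 0.37209 × 0.27595 = 0.1027 m

S_c ≈ 0.103 m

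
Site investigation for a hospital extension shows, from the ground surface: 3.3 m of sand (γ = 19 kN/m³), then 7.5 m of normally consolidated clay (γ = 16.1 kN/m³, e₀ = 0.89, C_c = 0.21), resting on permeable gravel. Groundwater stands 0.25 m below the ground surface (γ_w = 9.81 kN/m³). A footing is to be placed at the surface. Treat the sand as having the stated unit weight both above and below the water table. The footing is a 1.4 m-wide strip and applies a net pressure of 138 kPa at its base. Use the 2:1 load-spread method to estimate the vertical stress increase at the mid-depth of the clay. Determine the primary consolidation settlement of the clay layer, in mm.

Mid-depth of clay below the ground surface: z = 3.3 + 7.5/2 = 7.05 m.
Total vertical stress at mid-clay: σ_v = 19×3.3 + 16.1×3.75 = 123.08 kPa.
Pore pressure: u = 9.81×(7.05 − 0.25) = 66.708 kPa.
Initial effective stress: σ'_0 = σ_v − u = 123.08 − 66.708 = 56.372 kPa.
Stress increase at mid-clay by the 2:1 spreading method:
Δσ = qB/(B+z) = 138×1.4/(1.4+7.05) = 22.864 kPa
Final effective stress: σ'_f = σ'_0 + Δσ = 56.372 + 22.864 = 79.236 kPa.
Normally consolidated clay, so the full stress increment lies on the virgin compression line:
S_c = C_c·H/(1+e₀)·log₁₀(σ'_f/σ'_0) = 0.21×7.5/(1+0.89)×log₁₀(79.236/56.372)
    = 0.83333 × 0.14786 = 0.1232 m

S_c ≈ 123 mm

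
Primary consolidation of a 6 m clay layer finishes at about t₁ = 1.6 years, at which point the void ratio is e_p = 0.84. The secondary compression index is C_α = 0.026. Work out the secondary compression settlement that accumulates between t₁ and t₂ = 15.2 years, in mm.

S_s ≈ 82.9 mm

Secondary compression: S_s = C_α·H/(1+e_p)·log₁₀(t₂/t₁)
S_s = 0.026×6/(1+0.84)×log₁₀(15.2/1.6)
    = 0.08478 × 0.9777 = 0.08289 m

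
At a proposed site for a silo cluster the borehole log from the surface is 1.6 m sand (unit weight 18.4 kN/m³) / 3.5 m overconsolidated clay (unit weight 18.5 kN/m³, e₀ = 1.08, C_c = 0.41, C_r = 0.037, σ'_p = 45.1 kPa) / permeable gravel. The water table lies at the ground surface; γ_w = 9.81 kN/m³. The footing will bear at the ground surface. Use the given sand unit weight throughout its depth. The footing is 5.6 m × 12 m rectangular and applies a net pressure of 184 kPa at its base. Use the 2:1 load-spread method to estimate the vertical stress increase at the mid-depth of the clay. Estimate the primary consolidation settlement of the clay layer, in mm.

Mid-depth of clay below the ground surface: z = 1.6 + 3.5/2 = 3.35 m.
Total vertical stress at mid-clay: σ_v = 18.4×1.6 + 18.5×1.75 = 61.815 kPa.
Pore pressure: u = 9.81×(3.35 − 0) = 32.864 kPa.
Initial effective stress: σ'_0 = σ_v − u = 61.815 − 32.864 = 28.951 kPa.
Stress increase at mid-clay by the 2:1 spreading method:
Δσ = qBL/((B+z)(L+z)) = 184×5.6×12/((5.6+3.35)(12+3.35)) = 90.003 kPa
Final effective stress: σ'_f = 28.951 + 90.003 = 118.95 kPa.
σ'_f = 118.95 > σ'_p = 45.1 kPa, so the stress path crosses the preconsolidation pressure — recompression up to σ'_p, then virgin compression beyond:
S_c = H/(1+e₀)·[C_r·log₁₀(σ'_p/σ'_0) + C_c·log₁₀(σ'_f/σ'_p)]
    = 3.5/2.08 × [0.037×log₁₀(45.1/28.951) + 0.41×log₁₀(118.95/45.1)]
    = 1.6827 × [0.007123 + 0.17269] = 0.3026 m

S_c ≈ 303 mm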